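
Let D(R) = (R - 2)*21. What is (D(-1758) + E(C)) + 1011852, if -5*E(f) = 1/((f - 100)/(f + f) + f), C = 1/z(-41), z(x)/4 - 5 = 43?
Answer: 8984131849572/9215515 ≈ 9.7489e+5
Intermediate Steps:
z(x) = 192 (z(x) = 20 + 4*43 = 20 + 172 = 192)
C = 1/192 ≈ 0.0052083
E(f) = -1/(5*(f + (-100 + f)/(2*f))) (E(f) = -1/(5*((f - 100)/(f + f) + f)) = -1/(5*((-100 + f)/((2*f)) + f)) = -1/(5*((-100 + f)*(1/(2*f)) + f)) = -1/(5*((-100 + f)/(2*f) + f)) = -1/(5*(f + (-100 + f)/(2*f))))
D(R) = -42 + 21*R (D(R) = (-2 + R)*21 = -42 + 21*R)
(D(-1758) + E(C)) + 1011852 = ((-42 + 21*(-1758)) - 2*1/192/(-500 + 5*(1/192) + 10*(1/192)²)) + 1011852 = ((-42 - 36918) - 2*1/192/(-500 + 5/192 + 10*(1/36864))) + 1011852 = (-36960 - 2*1/192/(-500 + 5/192 + 5/18432)) + 1011852 = (-36960 - 2*1/192/(-9215515/18432)) + 1011852 = (-36960 - 2*1/192*(-18432/9215515)) + 1011852 = (-36960 + 192/9215515) + 1011852 = -340605434208/9215515 + 1011852 = 8984131849572/9215515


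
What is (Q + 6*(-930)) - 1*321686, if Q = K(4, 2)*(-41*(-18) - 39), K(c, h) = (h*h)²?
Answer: -316082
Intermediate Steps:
K(c, h) = h⁴ (K(c, h) = (h²)² = h⁴)
Q = 11184 (Q = 2⁴*(-41*(-18) - 39) = 16*(738 - 39) = 16*699 = 11184)
(Q + 6*(-930)) - 1*321686 = (11184 + 6*(-930)) - 1*321686 = (11184 - 5580) - 321686 = 5604 - 321686 = -316082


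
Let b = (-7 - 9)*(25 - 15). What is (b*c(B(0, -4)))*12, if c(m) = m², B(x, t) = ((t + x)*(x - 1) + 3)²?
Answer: -4609920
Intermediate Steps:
b = -160 (b = -16*10 = -160)
B(x, t) = (3 + (-1 + x)*(t + x))² (B(x, t) = ((t + x)*(-1 + x) + 3)² = ((-1 + x)*(t + x) + 3)² = (3 + (-1 + x)*(t + x))²)
(b*c(B(0, -4)))*12 = -160*(3 + 0² - 1*(-4) - 1*0 - 4*0)⁴*12 = -160*(3 + 0 + 4 + 0 + 0)⁴*12 = -160*(7²)²*12 = -160*49²*12 = -160*2401*12 = -384160*12 = -4609920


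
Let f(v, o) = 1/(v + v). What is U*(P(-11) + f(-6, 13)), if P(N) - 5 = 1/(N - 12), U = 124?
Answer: 41695/69 ≈ 604.28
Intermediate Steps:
f(v, o) = 1/(2*v)
P(N) = 5 + 1/(-12 + N) (P(N) = 5 + 1/(N - 12) = 5 + 1/(-12 + N))
U*(P(-11) + f(-6, 13)) = 124*((-59 + 5*(-11))/(-12 - 11) + (1/2)/(-6)) = 124*((-59 - 55)/(-23) + (1/2)*(-1/6)) = 124*(-1/23*(-114) - 1/12) = 124*(114/23 - 1/12) = 124*(1345/276) = 41695/69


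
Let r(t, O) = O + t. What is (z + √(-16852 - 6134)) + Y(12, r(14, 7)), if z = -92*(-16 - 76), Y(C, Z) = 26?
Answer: 8490 + 3*I*√2554 ≈ 8490.0 + 151.61*I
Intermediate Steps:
z = 8464 (z = -92*(-92) = 8464)
(z + √(-16852 - 6134)) + Y(12, r(14, 7)) = (8464 + √(-16852 - 6134)) + 26 = (8464 + √(-22986)) + 26 = (8464 + 3*I*√2554) + 26 = 8490 + 3*I*√2554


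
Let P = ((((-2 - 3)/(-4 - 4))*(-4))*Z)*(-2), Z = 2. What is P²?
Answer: 100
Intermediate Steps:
P = 10 (P = ((((-2 - 3)/(-4 - 4))*(-4))*2)*(-2) = ((-5/(-8)*(-4))*2)*(-2) = ((-5*(-⅛)*(-4))*2)*(-2) = (((5/8)*(-4))*2)*(-2) = -5/2*2*(-2) = -5*(-2) = 10)
P² = 10² = 100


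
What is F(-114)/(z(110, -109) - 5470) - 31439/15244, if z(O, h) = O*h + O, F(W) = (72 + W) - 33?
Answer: -10886467/5289668 ≈ -2.0581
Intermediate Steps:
F(W) = 39 + W
z(O, h) = O + O*h
F(-114)/(z(110, -109) - 5470) - 31439/15244 = (39 - 114)/(110*(1 - 109) - 5470) - 31439/15244 = -75/(110*(-108) - 5470) - 31439*1/15244 = -75/(-11880 - 5470) - 31439/15244 = -75/(-17350) - 31439/15244 = -75*(-1/17350) - 31439/15244 = 3/694 - 31439/15244 = -10886467/5289668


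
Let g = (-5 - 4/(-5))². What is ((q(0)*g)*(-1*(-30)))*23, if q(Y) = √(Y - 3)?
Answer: 60858*I*√3/5 ≈ 21082.0*I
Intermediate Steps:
q(Y) = √(-3 + Y)
g = 441/25 (g = (-5 - 4*(-⅕))² = (-5 + ⅘)² = (-21/5)² = 441/25 ≈ 17.640)
((q(0)*g)*(-1*(-30)))*23 = ((√(-3 + 0)*(441/25))*(-1*(-30)))*23 = ((√(-3)*(441/25))*30)*23 = (((I*√3)*(441/25))*30)*23 = ((441*I*√3/25)*30)*23 = (2646*I*√3/5)*23 = 60858*I*√3/5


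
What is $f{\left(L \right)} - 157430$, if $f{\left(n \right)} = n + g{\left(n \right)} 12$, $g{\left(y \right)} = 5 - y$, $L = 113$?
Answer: $-158613$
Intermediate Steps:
$f{\left(n \right)} = 60 - 11 n$ ($f{\left(n \right)} = n + \left(5 - n\right) 12 = n - \left(-60 + 12 n\right) = 60 - 11 n$)
$f{\left(L \right)} - 157430 = \left(60 - 1243\right) - 157430 = -1183 - 157430 = -158613$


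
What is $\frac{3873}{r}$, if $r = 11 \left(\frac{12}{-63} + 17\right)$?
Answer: $\frac{81333}{3883} \approx 20.946$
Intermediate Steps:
$r = \frac{3883}{21}$ ($r = 11 \left(12 \left(- \frac{1}{63}\right) + 17\right) = 11 \left(- \frac{4}{21} + 17\right) = 11 \cdot \frac{353}{21} = \frac{3883}{21} \approx 184.9$)
$\frac{3873}{r} = \frac{3873}{\frac{3883}{21}} = 3873 \cdot \frac{21}{3883} = \frac{81333}{3883}$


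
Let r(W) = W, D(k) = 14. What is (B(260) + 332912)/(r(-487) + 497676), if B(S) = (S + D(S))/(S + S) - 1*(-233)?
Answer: 86617837/129269140 ≈ 0.67006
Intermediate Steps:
B(S) = 233 + (14 + S)/(2*S) (B(S) = (S + 14)/(S + S) - 1*(-233) = (14 + S)/((2*S)) + 233 = (14 + S)*(1/(2*S)) + 233 = (14 + S)/(2*S) + 233 = 233 + (14 + S)/(2*S))
(B(260) + 332912)/(r(-487) + 497676) = ((467/2 + 7/260) + 332912)/(-487 + 497676) = ((467/2 + 7*(1/260)) + 332912)/497189 = ((467/2 + 7/260) + 332912)*(1/497189) = (60717/260 + 332912)*(1/497189) = (86617837/260)*(1/497189) = 86617837/129269140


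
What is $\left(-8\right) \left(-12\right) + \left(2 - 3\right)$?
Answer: $95$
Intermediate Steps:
$\left(-8\right) \left(-12\right) + \left(2 - 3\right) = 96 + \left(2 - 3\right) = 96 - 1 = 95$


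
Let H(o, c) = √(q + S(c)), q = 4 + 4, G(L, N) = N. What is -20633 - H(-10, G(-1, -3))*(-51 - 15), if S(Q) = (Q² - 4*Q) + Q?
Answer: -20633 + 66*√26 ≈ -20296.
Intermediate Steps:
q = 8
S(Q) = Q² - 3*Q
H(o, c) = √(8 + c*(-3 + c))
-20633 - H(-10, G(-1, -3))*(-51 - 15) = -20633 - √(8 - 3*(-3 - 3))*(-51 - 15) = -20633 - √(8 - 3*(-6))*(-66) = -20633 - √(8 + 18)*(-66) = -20633 - √26*(-66) = -20633 - (-66)*√26 = -20633 + 66*√26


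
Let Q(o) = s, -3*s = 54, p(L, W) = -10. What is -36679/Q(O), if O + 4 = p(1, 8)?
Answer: 36679/18 ≈ 2037.7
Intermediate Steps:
s = -18 (s = -⅓*54 = -18)
O = -14 (O = -4 - 10 = -14)
Q(o) = -18
-36679/Q(O) = -36679/(-18) = -36679*(-1/18) = 36679/18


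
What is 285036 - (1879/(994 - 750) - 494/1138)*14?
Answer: 19779566867/69418 ≈ 2.8493e+5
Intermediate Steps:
285036 - (1879/(994 - 750) - 494/1138)*14 = 285036 - (1879/244 - 494*1/1138)*14 = 285036 - (1879*(1/244) - 247/569)*14 = 285036 - (1879/244 - 247/569)*14 = 285036 - 1008883*14/138836 = 285036 - 1*7062181/69418 = 285036 - 7062181/69418 = 19779566867/69418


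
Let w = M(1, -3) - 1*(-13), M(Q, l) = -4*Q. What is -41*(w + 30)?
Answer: -1599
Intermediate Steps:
w = 9 (w = -4*1 - 1*(-13) = -4 + 13 = 9)
-41*(w + 30) = -41*(9 + 30) = -41*39 = -1599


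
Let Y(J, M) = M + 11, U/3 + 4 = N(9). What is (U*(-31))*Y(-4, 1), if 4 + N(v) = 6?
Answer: 2232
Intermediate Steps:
N(v) = 2 (N(v) = -4 + 6 = 2)
U = -6 (U = -12 + 3*2 = -12 + 6 = -6)
Y(J, M) = 11 + M
(U*(-31))*Y(-4, 1) = (-6*(-31))*(11 + 1) = 186*12 = 2232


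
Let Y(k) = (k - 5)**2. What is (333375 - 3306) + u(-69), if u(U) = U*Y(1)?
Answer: 328965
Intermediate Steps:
Y(k) = (-5 + k)**2
u(U) = 16*U (u(U) = U*(-5 + 1)**2 = U*(-4)**2 = U*16 = 16*U)
(333375 - 3306) + u(-69) = (333375 - 3306) + 16*(-69) = 330069 - 1104 = 328965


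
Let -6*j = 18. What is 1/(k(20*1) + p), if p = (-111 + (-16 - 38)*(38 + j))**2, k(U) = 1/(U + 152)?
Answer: 172/688688173 ≈ 2.4975e-7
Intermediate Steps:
j = -3 (j = -1/6*18 = -3)
k(U) = 1/(152 + U)
p = 4004001 (p = (-111 + (-16 - 38)*(38 - 3))**2 = (-111 - 54*35)**2 = (-111 - 1890)**2 = (-2001)**2 = 4004001)
1/(k(20*1) + p) = 1/(1/(152 + 20*1) + 4004001) = 1/(1/(152 + 20) + 4004001) = 1/(1/172 + 4004001) = 1/(688688173/172) = 172/688688173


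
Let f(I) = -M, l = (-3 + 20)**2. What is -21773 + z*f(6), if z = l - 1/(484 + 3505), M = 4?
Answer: -91463777/3989 ≈ -22929.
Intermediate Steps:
l = 289 (l = 17**2 = 289)
f(I) = -4 (f(I) = -1*4 = -4)
z = 1152820/3989 (z = 289 - 1/(484 + 3505) = 289 - 1/3989 = 1152820/3989 ≈ 289.00)
-21773 + z*f(6) = -21773 + (1152820/3989)*(-4) = -21773 - 4611280/3989 = -91463777/3989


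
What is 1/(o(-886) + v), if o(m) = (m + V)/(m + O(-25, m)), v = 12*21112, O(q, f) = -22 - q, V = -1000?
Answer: 883/223704638 ≈ 3.9472e-6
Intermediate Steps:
v = 253344
o(m) = (-1000 + m)/(3 + m) (o(m) = (m - 1000)/(m + (-22 - 1*(-25))) = (-1000 + m)/(m + (-22 + 25)) = (-1000 + m)/(m + 3) = (-1000 + m)/(3 + m))
1/(o(-886) + v) = 1/((-1000 - 886)/(3 - 886) + 253344) = 1/(-1886/(-883) + 253344) = 1/(-1/883*(-1886) + 253344) = 1/(1886/883 + 253344) = 1/(223704638/883) = 883/223704638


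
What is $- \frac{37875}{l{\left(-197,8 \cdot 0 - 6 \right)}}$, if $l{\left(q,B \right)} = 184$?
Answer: $- \frac{37875}{184} \approx -205.84$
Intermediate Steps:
$- \frac{37875}{l{\left(-197,8 \cdot 0 - 6 \right)}} = - \frac{37875}{184}$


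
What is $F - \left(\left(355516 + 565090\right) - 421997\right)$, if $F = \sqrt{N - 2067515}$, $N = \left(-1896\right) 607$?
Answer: $-498609 + i \sqrt{3218387} \approx -4.9861 \cdot 10^{5} + 1794.0 i$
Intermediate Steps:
$N = -1150872$
$F = i \sqrt{3218387}$ ($F = \sqrt{-1150872 - 2067515} = \sqrt{-3218387} = i \sqrt{3218387} \approx 1794.0 i$)
$F - \left(\left(355516 + 565090\right) - 421997\right) = i \sqrt{3218387} - \left(\left(355516 + 565090\right) - 421997\right) = i \sqrt{3218387} - \left(920606 - 421997\right) = i \sqrt{3218387} - 498609 = -498609 + i \sqrt{3218387}$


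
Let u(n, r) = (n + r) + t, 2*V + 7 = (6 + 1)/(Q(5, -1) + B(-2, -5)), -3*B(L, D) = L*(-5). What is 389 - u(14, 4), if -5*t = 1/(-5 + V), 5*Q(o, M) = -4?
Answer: 2149821/5795 ≈ 370.98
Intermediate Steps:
Q(o, M) = -⅘ (Q(o, M) = (⅕)*(-4) = -⅘)
B(L, D) = 5*L/3 (B(L, D) = -L*(-5)/3 = -(-5)*L/3 = 5*L/3)
V = -539/124 (V = -7/2 + ((6 + 1)/(-⅘ + (5/3)*(-2)))/2 = -7/2 + (7/(-⅘ - 10/3))/2 = -7/2 + (7/(-62/15))/2 = -7/2 + (7*(-15/62))/2 = -7/2 + (½)*(-105/62) = -7/2 - 105/124 = -539/124 ≈ -4.3468)
t = 124/5795 (t = -1/(5*(-5 - 539/124)) = -1/(5*(-1159/124)) = -⅕*(-124/1159) = 124/5795 ≈ 0.021398)
u(n, r) = 124/5795 + n + r (u(n, r) = (n + r) + 124/5795 = 124/5795 + n + r)
389 - u(14, 4) = 389 - (124/5795 + 14 + 4) = 389 - 1*104434/5795 = 389 - 104434/5795 = 2149821/5795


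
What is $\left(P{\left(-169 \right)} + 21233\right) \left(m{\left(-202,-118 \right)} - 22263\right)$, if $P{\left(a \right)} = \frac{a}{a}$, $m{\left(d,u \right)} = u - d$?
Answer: $-470948886$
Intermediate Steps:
$P{\left(a \right)} = 1$
$\left(P{\left(-169 \right)} + 21233\right) \left(m{\left(-202,-118 \right)} - 22263\right) = \left(1 + 21233\right) \left(\left(-118 - -202\right) - 22263\right) = 21234 \left(\left(-118 + 202\right) - 22263\right) = 21234 \left(84 - 22263\right) = 21234 \left(-22179\right) = -470948886$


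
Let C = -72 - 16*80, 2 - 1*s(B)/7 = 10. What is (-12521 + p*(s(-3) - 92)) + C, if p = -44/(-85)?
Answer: -1185717/85 ≈ -13950.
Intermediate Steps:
p = 44/85 (p = -44*(-1/85) = 44/85 ≈ 0.51765)
s(B) = -56 (s(B) = 14 - 7*10 = 14 - 70 = -56)
C = -1352 (C = -72 - 1280 = -1352)
(-12521 + p*(s(-3) - 92)) + C = (-12521 + 44*(-56 - 92)/85) - 1352 = (-12521 + (44/85)*(-148)) - 1352 = (-12521 - 6512/85) - 1352 = -1070797/85 - 1352 = -1185717/85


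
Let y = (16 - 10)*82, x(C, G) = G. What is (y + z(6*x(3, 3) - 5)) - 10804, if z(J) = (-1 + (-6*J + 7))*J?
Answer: -11248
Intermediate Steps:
y = 492 (y = 6*82 = 492)
z(J) = J*(6 - 6*J) (z(J) = (-1 + (7 - 6*J))*J = (6 - 6*J)*J = J*(6 - 6*J))
(y + z(6*x(3, 3) - 5)) - 10804 = (492 + 6*(6*3 - 5)*(1 - (6*3 - 5))) - 10804 = (492 + 6*(18 - 5)*(1 - (18 - 5))) - 10804 = (492 + 6*13*(1 - 1*13)) - 10804 = (492 + 6*13*(1 - 13)) - 10804 = (492 + 6*13*(-12)) - 10804 = (492 - 936) - 10804 = -444 - 10804 = -11248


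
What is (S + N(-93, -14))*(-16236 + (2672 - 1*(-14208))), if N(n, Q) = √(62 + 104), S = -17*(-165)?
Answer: 1806420 + 644*√166 ≈ 1.8147e+6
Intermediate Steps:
S = 2805
N(n, Q) = √166
(S + N(-93, -14))*(-16236 + (2672 - 1*(-14208))) = (2805 + √166)*(-16236 + (2672 - 1*(-14208))) = (2805 + √166)*(-16236 + (2672 + 14208)) = (2805 + √166)*(-16236 + 16880) = (2805 + √166)*644 = 1806420 + 644*√166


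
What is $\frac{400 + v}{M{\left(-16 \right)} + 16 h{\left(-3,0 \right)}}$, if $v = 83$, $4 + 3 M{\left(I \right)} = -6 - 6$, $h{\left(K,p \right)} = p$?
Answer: $- \frac{1449}{16} \approx -90.563$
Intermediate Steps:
$M{\left(I \right)} = - \frac{16}{3}$ ($M{\left(I \right)} = - \frac{4}{3} + \frac{-6 - 6}{3} = - \frac{4}{3} + \frac{1}{3} \left(-12\right) = - \frac{4}{3} - 4 = - \frac{16}{3}$)
$\frac{400 + v}{M{\left(-16 \right)} + 16 h{\left(-3,0 \right)}} = \frac{400 + 83}{- \frac{16}{3} + 16 \cdot 0} = \frac{483}{- \frac{16}{3} + 0} = \frac{483}{- \frac{16}{3}} = 483 \left(- \frac{3}{16}\right) = - \frac{1449}{16}$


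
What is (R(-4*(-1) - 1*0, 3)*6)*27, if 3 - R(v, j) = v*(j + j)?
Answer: -3402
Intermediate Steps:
R(v, j) = 3 - 2*j*v (R(v, j) = 3 - v*(j + j) = 3 - v*2*j = 3 - 2*j*v)
(R(-4*(-1) - 1*0, 3)*6)*27 = ((3 - 2*3*(-4*(-1) - 1*0))*6)*27 = ((3 - 2*3*(4 + 0))*6)*27 = ((3 - 2*3*4)*6)*27 = ((3 - 24)*6)*27 = -21*6*27 = -126*27 = -3402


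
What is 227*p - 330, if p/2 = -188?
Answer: -85682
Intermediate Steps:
p = -376 (p = 2*(-188) = -376)
227*p - 330 = 227*(-376) - 330 = -85352 - 330 = -85682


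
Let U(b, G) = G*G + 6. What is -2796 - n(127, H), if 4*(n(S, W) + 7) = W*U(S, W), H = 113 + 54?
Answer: -4669621/4 ≈ -1.1674e+6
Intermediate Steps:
U(b, G) = 6 + G² (U(b, G) = G² + 6 = 6 + G²)
H = 167
n(S, W) = -7 + W*(6 + W²)/4 (n(S, W) = -7 + (W*(6 + W²))/4 = -7 + W*(6 + W²)/4)
-2796 - n(127, H) = -2796 - (-7 + (¼)*167*(6 + 167²)) = -2796 - (-7 + (¼)*167*(6 + 27889)) = -2796 - (-7 + (¼)*167*27895) = -2796 - (-7 + 4658465/4) = -2796 - 1*4658437/4 = -2796 - 4658437/4 = -4669621/4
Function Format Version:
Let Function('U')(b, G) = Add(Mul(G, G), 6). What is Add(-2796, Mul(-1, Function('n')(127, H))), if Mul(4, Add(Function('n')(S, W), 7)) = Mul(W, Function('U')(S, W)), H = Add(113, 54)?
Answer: Rational(-4669621, 4) ≈ -1.1674e+6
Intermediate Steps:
Function('U')(b, G) = Add(6, Pow(G, 2)) (Function('U')(b, G) = Add(Pow(G, 2), 6) = Add(6, Pow(G, 2)))
H = 167
Function('n')(S, W) = Add(-7, Mul(Rational(1, 4), W, Add(6, Pow(W, 2)))) (Function('n')(S, W) = Add(-7, Mul(Rational(1, 4), Mul(W, Add(6, Pow(W, 2))))) = Add(-7, Mul(Rational(1, 4), W, Add(6, Pow(W, 2)))))
Add(-2796, Mul(-1, Function('n')(127, H))) = Add(-2796, Mul(-1, Add(-7, Mul(Rational(1, 4), 167, Add(6, Pow(167, 2)))))) = Add(-2796, Mul(-1, Add(-7, Mul(Rational(1, 4), 167, Add(6, 27889))))) = Add(-2796, Mul(-1, Add(-7, Mul(Rational(1, 4), 167, 27895)))) = Add(-2796, Mul(-1, Add(-7, Rational(4658465, 4)))) = Add(-2796, Mul(-1, Rational(4658437, 4))) = Add(-2796, Rational(-4658437, 4)) = Rational(-4669621, 4)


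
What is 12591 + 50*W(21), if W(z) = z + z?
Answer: 14691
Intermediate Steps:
W(z) = 2*z
12591 + 50*W(21) = 12591 + 50*(2*21) = 12591 + 50*42 = 12591 + 2100 = 14691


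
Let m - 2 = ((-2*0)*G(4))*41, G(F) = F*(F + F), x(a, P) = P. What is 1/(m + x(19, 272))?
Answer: 1/274 ≈ 0.0036496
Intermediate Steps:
G(F) = 2*F**2 (G(F) = F*(2*F) = 2*F**2)
m = 2 (m = 2 + ((-2*0)*(2*4**2))*41 = 2 + (0*(2*16))*41 = 2 + (0*32)*41 = 2 + 0*41 = 2 + 0 = 2)
1/(m + x(19, 272)) = 1/(2 + 272) = 1/274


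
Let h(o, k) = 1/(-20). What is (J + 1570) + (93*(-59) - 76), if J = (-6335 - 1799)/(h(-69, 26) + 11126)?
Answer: -888681047/222519 ≈ -3993.7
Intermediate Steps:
h(o, k) = -1/20
J = -162680/222519 (J = (-6335 - 1799)/(-1/20 + 11126) = -8134/222519/20 = -8134*20/222519 = -162680/222519 ≈ -0.73108)
(J + 1570) + (93*(-59) - 76) = (-162680/222519 + 1570) + (93*(-59) - 76) = 349192150/222519 + (-5487 - 76) = 349192150/222519 - 5563 = -888681047/222519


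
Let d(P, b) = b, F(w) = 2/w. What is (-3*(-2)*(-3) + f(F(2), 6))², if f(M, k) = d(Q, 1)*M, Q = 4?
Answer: 289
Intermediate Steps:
f(M, k) = M (f(M, k) = 1*M = M)
(-3*(-2)*(-3) + f(F(2), 6))² = (-3*(-2)*(-3) + 2/2)² = (6*(-3) + 2*(½))² = (-18 + 1)² = (-17)² = 289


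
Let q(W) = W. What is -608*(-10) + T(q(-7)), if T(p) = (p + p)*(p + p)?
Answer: 6276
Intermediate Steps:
T(p) = 4*p**2 (T(p) = (2*p)*(2*p) = 4*p**2)
-608*(-10) + T(q(-7)) = -608*(-10) + 4*(-7)**2 = 6080 + 4*49 = 6080 + 196 = 6276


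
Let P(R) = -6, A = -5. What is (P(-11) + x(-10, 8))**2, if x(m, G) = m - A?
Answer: 121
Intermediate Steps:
x(m, G) = 5 + m (x(m, G) = m - 1*(-5) = m + 5 = 5 + m)
(P(-11) + x(-10, 8))**2 = (-6 + (5 - 10))**2 = (-6 - 5)**2 = (-11)**2 = 121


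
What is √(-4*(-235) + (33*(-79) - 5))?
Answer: 2*I*√418 ≈ 40.89*I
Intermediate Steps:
√(-4*(-235) + (33*(-79) - 5)) = √(940 + (-2607 - 5)) = √(940 - 2612) = √(-1672) = 2*I*√418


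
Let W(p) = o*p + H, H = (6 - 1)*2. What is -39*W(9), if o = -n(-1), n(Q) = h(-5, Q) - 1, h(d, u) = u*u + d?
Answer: -2145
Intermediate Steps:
h(d, u) = d + u² (h(d, u) = u² + d = d + u²)
H = 10 (H = 5*2 = 10)
n(Q) = -6 + Q² (n(Q) = (-5 + Q²) - 1 = -6 + Q²)
o = 5 (o = -(-6 + (-1)²) = -(-6 + 1) = -1*(-5) = 5)
W(p) = 10 + 5*p (W(p) = 5*p + 10 = 10 + 5*p)
-39*W(9) = -39*(10 + 5*9) = -39*(10 + 45) = -39*55 = -2145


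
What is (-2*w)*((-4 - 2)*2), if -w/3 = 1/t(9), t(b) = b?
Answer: -8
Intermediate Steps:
w = -⅓ (w = -3/9 = -3*⅑ = -⅓ ≈ -0.33333)
(-2*w)*((-4 - 2)*2) = (-2*(-⅓))*((-4 - 2)*2) = 2*(-6*2)/3 = (⅔)*(-12) = -8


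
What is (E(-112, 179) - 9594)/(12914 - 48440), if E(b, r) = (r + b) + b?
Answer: 3213/11842 ≈ 0.27132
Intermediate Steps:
E(b, r) = r + 2*b (E(b, r) = (b + r) + b = r + 2*b)
(E(-112, 179) - 9594)/(12914 - 48440) = ((179 + 2*(-112)) - 9594)/(12914 - 48440) = ((179 - 224) - 9594)/(-35526) = (-45 - 9594)*(-1/35526) = -9639*(-1/35526) = 3213/11842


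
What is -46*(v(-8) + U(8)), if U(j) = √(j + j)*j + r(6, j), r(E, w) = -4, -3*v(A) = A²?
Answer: -920/3 ≈ -306.67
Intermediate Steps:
v(A) = -A²/3
U(j) = -4 + √2*j^(3/2) (U(j) = √(j + j)*j - 4 = √(2*j)*j - 4 = (√2*√j)*j - 4 = √2*j^(3/2) - 4 = -4 + √2*j^(3/2))
-46*(v(-8) + U(8)) = -46*(-⅓*(-8)² + (-4 + √2*8^(3/2))) = -46*(-⅓*64 + (-4 + √2*(16*√2))) = -46*(-64/3 + (-4 + 32)) = -46*(-64/3 + 28) = -46*20/3 = -920/3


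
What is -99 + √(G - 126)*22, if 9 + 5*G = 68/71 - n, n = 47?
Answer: -99 + 22*I*√17266490/355 ≈ -99.0 + 257.51*I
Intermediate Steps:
G = -3908/355 (G = -9/5 + (68/71 - 1*47)/5 = -9/5 + (68*(1/71) - 47)/5 = -9/5 + (68/71 - 47)/5 = -9/5 + (⅕)*(-3269/71) = -9/5 - 3269/355 = -3908/355 ≈ -11.008)
-99 + √(G - 126)*22 = -99 + √(-3908/355 - 126)*22 = -99 + √(-48638/355)*22 = -99 + (I*√17266490/355)*22 = -99 + 22*I*√17266490/355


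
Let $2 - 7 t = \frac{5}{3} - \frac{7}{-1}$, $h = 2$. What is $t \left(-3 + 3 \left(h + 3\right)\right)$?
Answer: $- \frac{80}{7} \approx -11.429$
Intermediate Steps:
$t = - \frac{20}{21}$ ($t = \frac{2}{7} - \frac{\frac{5}{3} - \frac{7}{-1}}{7} = \frac{2}{7} - \frac{5 \cdot \frac{1}{3} - -7}{7} = \frac{2}{7} - \frac{\frac{5}{3} + 7}{7} = \frac{2}{7} - \frac{26}{21} = - \frac{20}{21} \approx -0.95238$)
$t \left(-3 + 3 \left(h + 3\right)\right) = - \frac{20 \left(-3 + 3 \left(2 + 3\right)\right)}{21} = - \frac{20 \left(-3 + 3 \cdot 5\right)}{21} = - \frac{20 \left(-3 + 15\right)}{21} = \left(- \frac{20}{21}\right) 12 = - \frac{80}{7}$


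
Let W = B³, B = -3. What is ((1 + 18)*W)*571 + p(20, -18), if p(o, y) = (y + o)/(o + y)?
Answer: -292922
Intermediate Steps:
p(o, y) = 1 (p(o, y) = (o + y)/(o + y) = 1)
W = -27 (W = (-3)³ = -27)
((1 + 18)*W)*571 + p(20, -18) = ((1 + 18)*(-27))*571 + 1 = (19*(-27))*571 + 1 = -513*571 + 1 = -292923 + 1 = -292922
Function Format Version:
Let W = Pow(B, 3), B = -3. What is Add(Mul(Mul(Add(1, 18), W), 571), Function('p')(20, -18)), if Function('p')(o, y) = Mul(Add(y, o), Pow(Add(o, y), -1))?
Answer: -292922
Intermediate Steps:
Function('p')(o, y) = 1 (Function('p')(o, y) = Mul(Add(o, y), Pow(Add(o, y), -1)) = 1)
W = -27 (W = Pow(-3, 3) = -27)
Add(Mul(Mul(Add(1, 18), W), 571), Function('p')(20, -18)) = Add(Mul(Mul(Add(1, 18), -27), 571), 1) = Add(Mul(Mul(19, -27), 571), 1) = Add(Mul(-513, 571), 1) = Add(-292923, 1) = -292922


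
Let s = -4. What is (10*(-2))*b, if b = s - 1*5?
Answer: 180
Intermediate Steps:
b = -9 (b = -4 - 1*5 = -4 - 5 = -9)
(10*(-2))*b = (10*(-2))*(-9) = -20*(-9) = 180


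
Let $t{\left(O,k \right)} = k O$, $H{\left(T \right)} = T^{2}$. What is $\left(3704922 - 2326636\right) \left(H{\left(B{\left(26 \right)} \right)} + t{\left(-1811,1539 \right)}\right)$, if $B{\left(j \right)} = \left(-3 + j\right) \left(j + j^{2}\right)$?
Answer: $355468486855482$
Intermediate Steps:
$t{\left(O,k \right)} = O k$
$\left(3704922 - 2326636\right) \left(H{\left(B{\left(26 \right)} \right)} + t{\left(-1811,1539 \right)}\right) = \left(3704922 - 2326636\right) \left(\left(26 \left(-3 + 26^{2} - 52\right)\right)^{2} - 2787129\right) = 1378286 \left(\left(26 \left(-3 + 676 - 52\right)\right)^{2} - 2787129\right) = 1378286 \left(\left(26 \cdot 621\right)^{2} - 2787129\right) = 1378286 \left(16146^{2} - 2787129\right) = 1378286 \left(260693316 - 2787129\right) = 1378286 \cdot 257906187 = 355468486855482$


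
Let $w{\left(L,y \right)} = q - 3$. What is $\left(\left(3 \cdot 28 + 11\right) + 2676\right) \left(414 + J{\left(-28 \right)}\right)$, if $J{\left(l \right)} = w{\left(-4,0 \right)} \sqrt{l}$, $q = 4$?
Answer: $1147194 + 5542 i \sqrt{7} \approx 1.1472 \cdot 10^{6} + 14663.0 i$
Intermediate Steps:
$w{\left(L,y \right)} = 1$ ($w{\left(L,y \right)} = 4 - 3 = 1$)
$J{\left(l \right)} = \sqrt{l}$ ($J{\left(l \right)} = 1 \sqrt{l} = \sqrt{l}$)
$\left(\left(3 \cdot 28 + 11\right) + 2676\right) \left(414 + J{\left(-28 \right)}\right) = \left(\left(3 \cdot 28 + 11\right) + 2676\right) \left(414 + \sqrt{-28}\right) = \left(\left(84 + 11\right) + 2676\right) \left(414 + 2 i \sqrt{7}\right) = \left(95 + 2676\right) \left(414 + 2 i \sqrt{7}\right) = 2771 \left(414 + 2 i \sqrt{7}\right) = 1147194 + 5542 i \sqrt{7}$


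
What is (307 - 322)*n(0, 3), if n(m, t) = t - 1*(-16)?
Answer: -285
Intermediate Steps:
n(m, t) = 16 + t (n(m, t) = t + 16 = 16 + t)
(307 - 322)*n(0, 3) = (307 - 322)*(16 + 3) = -15*19 = -285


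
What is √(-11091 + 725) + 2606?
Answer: 2606 + I*√10366 ≈ 2606.0 + 101.81*I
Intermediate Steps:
√(-11091 + 725) + 2606 = √(-10366) + 2606 = I*√10366 + 2606 = 2606 + I*√10366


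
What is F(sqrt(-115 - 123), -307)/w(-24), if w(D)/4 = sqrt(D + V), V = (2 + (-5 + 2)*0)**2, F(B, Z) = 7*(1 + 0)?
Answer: -7*I*sqrt(5)/40 ≈ -0.39131*I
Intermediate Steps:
F(B, Z) = 7 (F(B, Z) = 7*1 = 7)
V = 4 (V = (2 - 3*0)**2 = (2 + 0)**2 = 2**2 = 4)
w(D) = 4*sqrt(4 + D) (w(D) = 4*sqrt(D + 4) = 4*sqrt(4 + D))
F(sqrt(-115 - 123), -307)/w(-24) = 7/((4*sqrt(4 - 24))) = 7/((4*sqrt(-20))) = 7/((4*(2*I*sqrt(5)))) = 7/((8*I*sqrt(5))) = 7*(-I*sqrt(5)/40) = -7*I*sqrt(5)/40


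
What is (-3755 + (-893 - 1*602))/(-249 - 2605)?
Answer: 2625/1427 ≈ 1.8395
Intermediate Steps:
(-3755 + (-893 - 1*602))/(-249 - 2605) = (-3755 + (-893 - 602))/(-2854) = (-3755 - 1495)*(-1/2854) = -5250*(-1/2854) = 2625/1427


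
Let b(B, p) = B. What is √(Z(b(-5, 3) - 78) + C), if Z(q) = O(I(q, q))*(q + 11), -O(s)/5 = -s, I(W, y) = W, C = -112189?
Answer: I*√82309 ≈ 286.9*I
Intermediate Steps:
O(s) = 5*s (O(s) = -(-5)*s = 5*s)
Z(q) = 5*q*(11 + q) (Z(q) = (5*q)*(q + 11) = (5*q)*(11 + q) = 5*q*(11 + q))
√(Z(b(-5, 3) - 78) + C) = √(5*(-5 - 78)*(11 + (-5 - 78)) - 112189) = √(5*(-83)*(11 - 83) - 112189) = √(5*(-83)*(-72) - 112189) = √(29880 - 112189) = √(-82309) = I*√82309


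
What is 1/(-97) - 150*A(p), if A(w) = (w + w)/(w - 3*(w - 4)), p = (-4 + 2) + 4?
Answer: -7276/97 ≈ -75.010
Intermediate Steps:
p = 2 (p = -2 + 4 = 2)
A(w) = 2*w/(12 - 2*w) (A(w) = (2*w)/(w - 3*(-4 + w)) = (2*w)/(w + (12 - 3*w)) = (2*w)/(12 - 2*w) = 2*w/(12 - 2*w))
1/(-97) - 150*A(p) = 1/(-97) - (-150)*2/(-6 + 2) = -1/97 - (-150)*2/(-4) = -1/97 - (-150)*2*(-1)/4 = -1/97 - 150*½ = -1/97 - 75 = -7276/97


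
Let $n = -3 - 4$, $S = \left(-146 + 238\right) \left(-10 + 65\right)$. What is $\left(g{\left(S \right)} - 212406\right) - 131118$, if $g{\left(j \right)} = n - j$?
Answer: $-348591$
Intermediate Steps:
$S = 5060$ ($S = 92 \cdot 55 = 5060$)
$n = -7$ ($n = -3 - 4 = -7$)
$g{\left(j \right)} = -7 - j$
$\left(g{\left(S \right)} - 212406\right) - 131118 = \left(\left(-7 - 5060\right) - 212406\right) - 131118 = \left(-5067 - 212406\right) - 131118 = -217473 - 131118 = -348591$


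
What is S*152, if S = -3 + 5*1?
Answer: 304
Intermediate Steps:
S = 2 (S = -3 + 5 = 2)
S*152 = 2*152 = 304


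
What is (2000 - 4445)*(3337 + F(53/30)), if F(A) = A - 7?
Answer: -16292339/2 ≈ -8.1462e+6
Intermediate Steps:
F(A) = -7 + A
(2000 - 4445)*(3337 + F(53/30)) = (2000 - 4445)*(3337 + (-7 + 53/30)) = -2445*(3337 + (-7 + 53*(1/30))) = -2445*(3337 + (-7 + 53/30)) = -2445*(3337 - 157/30) = -2445*99953/30 = -16292339/2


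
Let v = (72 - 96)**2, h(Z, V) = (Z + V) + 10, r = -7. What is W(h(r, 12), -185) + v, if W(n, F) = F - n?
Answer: 376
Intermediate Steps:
h(Z, V) = 10 + V + Z (h(Z, V) = (V + Z) + 10 = 10 + V + Z)
v = 576 (v = (-24)**2 = 576)
W(h(r, 12), -185) + v = (-185 - (10 + 12 - 7)) + 576 = (-185 - 1*15) + 576 = (-185 - 15) + 576 = -200 + 576 = 376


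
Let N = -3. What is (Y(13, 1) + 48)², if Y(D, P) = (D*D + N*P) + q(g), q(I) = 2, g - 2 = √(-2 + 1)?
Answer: 46656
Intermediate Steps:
g = 2 + I (g = 2 + √(-2 + 1) = 2 + √(-1) = 2 + I ≈ 2.0 + 1.0*I)
Y(D, P) = 2 + D² - 3*P (Y(D, P) = (D*D - 3*P) + 2 = (D² - 3*P) + 2 = 2 + D² - 3*P)
(Y(13, 1) + 48)² = ((2 + 13² - 3*1) + 48)² = ((2 + 169 - 3) + 48)² = (168 + 48)² = 216² = 46656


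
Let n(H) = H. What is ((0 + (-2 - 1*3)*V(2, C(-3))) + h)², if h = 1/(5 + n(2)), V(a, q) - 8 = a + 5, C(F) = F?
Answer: 274576/49 ≈ 5603.6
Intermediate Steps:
V(a, q) = 13 + a (V(a, q) = 8 + (a + 5) = 8 + (5 + a) = 13 + a)
h = ⅐ (h = 1/(5 + 2) = 1/7 = ⅐ ≈ 0.14286)
((0 + (-2 - 1*3)*V(2, C(-3))) + h)² = ((0 + (-2 - 1*3)*(13 + 2)) + ⅐)² = ((0 + (-2 - 3)*15) + ⅐)² = ((0 - 5*15) + ⅐)² = ((0 - 75) + ⅐)² = (-75 + ⅐)² = (-524/7)² = 274576/49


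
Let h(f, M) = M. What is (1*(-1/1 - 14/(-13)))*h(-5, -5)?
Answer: -5/13 ≈ -0.38462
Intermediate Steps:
(1*(-1/1 - 14/(-13)))*h(-5, -5) = (1*(-1/1 - 14/(-13)))*(-5) = (1*(-1*1 - 14*(-1/13)))*(-5) = (1*(-1 + 14/13))*(-5) = (1*(1/13))*(-5) = (1/13)*(-5) = -5/13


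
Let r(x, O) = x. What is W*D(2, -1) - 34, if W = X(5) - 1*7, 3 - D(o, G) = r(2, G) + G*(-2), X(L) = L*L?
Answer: -52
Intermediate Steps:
X(L) = L²
D(o, G) = 1 + 2*G (D(o, G) = 3 - (2 + G*(-2)) = 3 - (2 - 2*G) = 3 + (-2 + 2*G) = 1 + 2*G)
W = 18 (W = 5² - 1*7 = 25 - 7 = 18)
W*D(2, -1) - 34 = 18*(1 + 2*(-1)) - 34 = 18*(1 - 2) - 34 = 18*(-1) - 34 = -18 - 34 = -52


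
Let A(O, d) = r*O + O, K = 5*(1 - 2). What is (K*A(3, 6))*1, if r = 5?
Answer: -90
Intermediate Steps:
K = -5 (K = 5*(-1) = -5)
A(O, d) = 6*O (A(O, d) = 5*O + O = 6*O)
(K*A(3, 6))*1 = -30*3*1 = -5*18*1 = -90*1 = -90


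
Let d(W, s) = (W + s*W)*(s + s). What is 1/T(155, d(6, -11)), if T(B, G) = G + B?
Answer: 1/1475 ≈ 0.00067797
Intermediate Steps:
d(W, s) = 2*s*(W + W*s) (d(W, s) = (W + W*s)*(2*s) = 2*s*(W + W*s))
T(B, G) = B + G
1/T(155, d(6, -11)) = 1/(155 + 2*6*(-11)*(1 - 11)) = 1/(155 + 2*6*(-11)*(-10)) = 1/(155 + 1320) = 1/1475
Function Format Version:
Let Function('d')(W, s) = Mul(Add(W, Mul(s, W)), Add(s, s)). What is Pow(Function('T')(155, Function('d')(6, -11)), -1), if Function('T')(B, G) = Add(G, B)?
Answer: Rational(1, 1475) ≈ 0.00067797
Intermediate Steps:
Function('d')(W, s) = Mul(2, s, Add(W, Mul(W, s))) (Function('d')(W, s) = Mul(Add(W, Mul(W, s)), Mul(2, s)) = Mul(2, s, Add(W, Mul(W, s))))
Function('T')(B, G) = Add(B, G)
Pow(Function('T')(155, Function('d')(6, -11)), -1) = Pow(Add(155, Mul(2, 6, -11, Add(1, -11))), -1) = Pow(Add(155, Mul(2, 6, -11, -10)), -1) = Pow(Add(155, 1320), -1) = Pow(1475, -1) = Rational(1, 1475)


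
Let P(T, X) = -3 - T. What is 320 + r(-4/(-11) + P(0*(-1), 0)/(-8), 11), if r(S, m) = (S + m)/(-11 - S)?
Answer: 319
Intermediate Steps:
r(S, m) = (S + m)/(-11 - S)
320 + r(-4/(-11) + P(0*(-1), 0)/(-8), 11) = 320 + (-(-4/(-11) + (-3 - 0*(-1))/(-8)) - 1*11)/(11 + (-4/(-11) + (-3 - 0*(-1))/(-8))) = 320 + (-(-4*(-1/11) + (-3 - 1*0)*(-⅛)) - 11)/(11 + (-4*(-1/11) + (-3 - 1*0)*(-⅛))) = 320 + (-(4/11 + (-3 + 0)*(-⅛)) - 11)/(11 + (4/11 + (-3 + 0)*(-⅛))) = 320 + (-(4/11 - 3*(-⅛)) - 11)/(11 + (4/11 - 3*(-⅛))) = 320 + (-(4/11 + 3/8) - 11)/(11 + (4/11 + 3/8)) = 320 + (-1*65/88 - 11)/(11 + 65/88) = 320 + (-65/88 - 11)/(1033/88) = 320 + (88/1033)*(-1033/88) = 320 - 1 = 319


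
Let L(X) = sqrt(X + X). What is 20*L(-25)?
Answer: 100*I*sqrt(2) ≈ 141.42*I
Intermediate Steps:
L(X) = sqrt(2)*sqrt(X) (L(X) = sqrt(2*X) = sqrt(2)*sqrt(X))
20*L(-25) = 20*(sqrt(2)*sqrt(-25)) = 20*(sqrt(2)*(5*I)) = 20*(5*I*sqrt(2)) = 100*I*sqrt(2)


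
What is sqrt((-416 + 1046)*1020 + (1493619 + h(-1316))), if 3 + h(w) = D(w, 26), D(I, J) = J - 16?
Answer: sqrt(2136226) ≈ 1461.6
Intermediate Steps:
D(I, J) = -16 + J
h(w) = 7 (h(w) = -3 + (-16 + 26) = -3 + 10 = 7)
sqrt((-416 + 1046)*1020 + (1493619 + h(-1316))) = sqrt((-416 + 1046)*1020 + (1493619 + 7)) = sqrt(630*1020 + 1493626) = sqrt(642600 + 1493626) = sqrt(2136226)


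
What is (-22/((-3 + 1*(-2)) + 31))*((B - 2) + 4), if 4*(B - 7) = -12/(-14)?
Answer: -1419/182 ≈ -7.7967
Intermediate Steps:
B = 101/14 (B = 7 + (-12/(-14))/4 = 7 + (-12*(-1/14))/4 = 7 + (¼)*(6/7) = 7 + 3/14 = 101/14 ≈ 7.2143)
(-22/((-3 + 1*(-2)) + 31))*((B - 2) + 4) = (-22/((-3 + 1*(-2)) + 31))*((101/14 - 2) + 4) = (-22/((-3 - 2) + 31))*(73/14 + 4) = -22/(-5 + 31)*(129/14) = -22/26*(129/14) = -22*1/26*(129/14) = -11/13*129/14 = -1419/182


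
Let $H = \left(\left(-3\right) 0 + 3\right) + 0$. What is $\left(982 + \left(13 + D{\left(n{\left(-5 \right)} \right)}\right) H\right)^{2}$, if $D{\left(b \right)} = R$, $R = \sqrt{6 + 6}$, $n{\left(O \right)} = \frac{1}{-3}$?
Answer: $1042549 + 12252 \sqrt{3} \approx 1.0638 \cdot 10^{6}$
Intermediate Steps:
$n{\left(O \right)} = - \frac{1}{3}$
$R = 2 \sqrt{3}$ ($R = \sqrt{12} = 2 \sqrt{3} \approx 3.4641$)
$D{\left(b \right)} = 2 \sqrt{3}$
$H = 3$ ($H = \left(0 + 3\right) + 0 = 3 + 0 = 3$)
$\left(982 + \left(13 + D{\left(n{\left(-5 \right)} \right)}\right) H\right)^{2} = \left(982 + \left(13 + 2 \sqrt{3}\right) 3\right)^{2} = \left(982 + \left(39 + 6 \sqrt{3}\right)\right)^{2} = \left(1021 + 6 \sqrt{3}\right)^{2}$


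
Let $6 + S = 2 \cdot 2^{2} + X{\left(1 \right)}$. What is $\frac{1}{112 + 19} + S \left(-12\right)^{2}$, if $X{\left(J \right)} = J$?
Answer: $\frac{56593}{131} \approx 432.01$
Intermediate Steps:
$S = 3$ ($S = -6 + \left(2 \cdot 2^{2} + 1\right) = -6 + \left(2 \cdot 4 + 1\right) = -6 + \left(8 + 1\right) = -6 + 9 = 3$)
$\frac{1}{112 + 19} + S \left(-12\right)^{2} = \frac{1}{112 + 19} + 3 \left(-12\right)^{2} = \frac{1}{131} + 3 \cdot 144 = \frac{1}{131} + 432 = \frac{56593}{131}$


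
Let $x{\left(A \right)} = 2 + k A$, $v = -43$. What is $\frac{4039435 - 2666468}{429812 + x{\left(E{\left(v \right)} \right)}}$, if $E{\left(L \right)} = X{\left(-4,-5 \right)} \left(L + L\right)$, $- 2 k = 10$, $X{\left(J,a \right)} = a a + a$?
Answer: $\frac{1372967}{438414} \approx 3.1317$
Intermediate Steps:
$X{\left(J,a \right)} = a + a^{2}$ ($X{\left(J,a \right)} = a^{2} + a = a + a^{2}$)
$k = -5$ ($k = \left(- \frac{1}{2}\right) 10 = -5$)
$E{\left(L \right)} = 40 L$ ($E{\left(L \right)} = - 5 \left(1 - 5\right) \left(L + L\right) = \left(-5\right) \left(-4\right) 2 L = 20 \cdot 2 L = 40 L$)
$x{\left(A \right)} = 2 - 5 A$
$\frac{4039435 - 2666468}{429812 + x{\left(E{\left(v \right)} \right)}} = \frac{4039435 - 2666468}{429812 - \left(-2 + 5 \cdot 40 \left(-43\right)\right)} = \frac{1372967}{429812 + \left(2 - -8600\right)} = \frac{1372967}{429812 + \left(2 + 8600\right)} = \frac{1372967}{429812 + 8602} = \frac{1372967}{438414}$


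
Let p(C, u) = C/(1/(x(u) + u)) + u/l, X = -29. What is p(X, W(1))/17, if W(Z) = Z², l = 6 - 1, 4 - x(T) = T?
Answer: -579/85 ≈ -6.8118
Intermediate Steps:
x(T) = 4 - T
l = 5
p(C, u) = 4*C + u/5 (p(C, u) = C/(1/((4 - u) + u)) + u/5 = C/(1/4) + u*(⅕) = C/(¼) + u/5 = C*4 + u/5 = 4*C + u/5)
p(X, W(1))/17 = (4*(-29) + (⅕)*1²)/17 = (-116 + (⅕)*1)*(1/17) = (-116 + ⅕)*(1/17) = -579/5*1/17 = -579/85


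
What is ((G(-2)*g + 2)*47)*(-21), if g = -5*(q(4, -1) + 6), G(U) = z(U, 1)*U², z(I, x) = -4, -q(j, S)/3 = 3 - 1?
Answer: -1974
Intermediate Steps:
q(j, S) = -6 (q(j, S) = -3*(3 - 1) = -3*2 = -6)
G(U) = -4*U²
g = 0 (g = -5*(-6 + 6) = -5*0 = 0)
((G(-2)*g + 2)*47)*(-21) = ((-4*(-2)²*0 + 2)*47)*(-21) = ((-4*4*0 + 2)*47)*(-21) = ((-16*0 + 2)*47)*(-21) = ((0 + 2)*47)*(-21) = (2*47)*(-21) = 94*(-21) = -1974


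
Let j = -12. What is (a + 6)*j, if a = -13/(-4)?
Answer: -111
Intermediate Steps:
a = 13/4 (a = -13*(-¼) = 13/4 ≈ 3.2500)
(a + 6)*j = (13/4 + 6)*(-12) = (37/4)*(-12) = -111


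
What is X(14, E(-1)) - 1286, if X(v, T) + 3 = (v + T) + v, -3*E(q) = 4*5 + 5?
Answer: -3808/3 ≈ -1269.3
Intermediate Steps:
E(q) = -25/3 (E(q) = -(4*5 + 5)/3 = -(20 + 5)/3 = -1/3*25 = -25/3)
X(v, T) = -3 + T + 2*v (X(v, T) = -3 + ((v + T) + v) = -3 + ((T + v) + v) = -3 + (T + 2*v) = -3 + T + 2*v)
X(14, E(-1)) - 1286 = (-3 - 25/3 + 2*14) - 1286 = (-3 - 25/3 + 28) - 1286 = 50/3 - 1286 = -3808/3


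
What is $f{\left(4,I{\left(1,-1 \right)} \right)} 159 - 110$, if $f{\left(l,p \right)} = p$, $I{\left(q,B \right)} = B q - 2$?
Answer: $-587$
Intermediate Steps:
$I{\left(q,B \right)} = -2 + B q$
$f{\left(4,I{\left(1,-1 \right)} \right)} 159 - 110 = \left(-2 - 1\right) 159 - 110 = \left(-3\right) 159 - 110 = -477 - 110 = -587$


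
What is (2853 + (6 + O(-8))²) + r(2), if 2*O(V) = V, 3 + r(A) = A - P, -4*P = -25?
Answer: 11399/4 ≈ 2849.8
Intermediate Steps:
P = 25/4 (P = -¼*(-25) = 25/4 ≈ 6.2500)
r(A) = -37/4 + A (r(A) = -3 + (A - 1*25/4) = -3 + (A - 25/4) = -3 + (-25/4 + A) = -37/4 + A)
O(V) = V/2
(2853 + (6 + O(-8))²) + r(2) = (2853 + (6 + (½)*(-8))²) + (-37/4 + 2) = (2853 + (6 - 4)²) - 29/4 = (2853 + 2²) - 29/4 = (2853 + 4) - 29/4 = 2857 - 29/4 = 11399/4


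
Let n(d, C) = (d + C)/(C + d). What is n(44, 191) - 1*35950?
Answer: -35949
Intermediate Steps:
n(d, C) = 1 (n(d, C) = (C + d)/(C + d) = 1)
n(44, 191) - 1*35950 = 1 - 1*35950 = 1 - 35950 = -35949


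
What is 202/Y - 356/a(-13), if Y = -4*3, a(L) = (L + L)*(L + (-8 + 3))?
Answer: -4117/234 ≈ -17.594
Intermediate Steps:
a(L) = 2*L*(-5 + L) (a(L) = (2*L)*(L - 5) = (2*L)*(-5 + L) = 2*L*(-5 + L))
Y = -12
202/Y - 356/a(-13) = 202/(-12) - 356*(-1/(26*(-5 - 13))) = 202*(-1/12) - 356/(2*(-13)*(-18)) = -101/6 - 356/468 = -101/6 - 356*1/468 = -101/6 - 89/117 = -4117/234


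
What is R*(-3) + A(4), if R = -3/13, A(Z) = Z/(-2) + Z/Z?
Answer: -4/13 ≈ -0.30769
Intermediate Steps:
A(Z) = 1 - Z/2 (A(Z) = Z*(-½) + 1 = -Z/2 + 1 = 1 - Z/2)
R = -3/13 (R = -3*1/13 = -3/13 ≈ -0.23077)
R*(-3) + A(4) = -3/13*(-3) + (1 - ½*4) = 9/13 + (1 - 2) = 9/13 - 1 = -4/13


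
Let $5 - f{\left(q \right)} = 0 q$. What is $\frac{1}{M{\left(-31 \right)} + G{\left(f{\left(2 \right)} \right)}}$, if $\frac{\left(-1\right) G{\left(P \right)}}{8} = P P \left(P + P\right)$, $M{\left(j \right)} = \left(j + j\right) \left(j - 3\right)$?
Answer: $\frac{1}{108} \approx 0.0092593$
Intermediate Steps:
$M{\left(j \right)} = 2 j \left(-3 + j\right)$
$f{\left(q \right)} = 5$ ($f{\left(q \right)} = 5 - 0 q = 5 - 0 = 5 + 0 = 5$)
$G{\left(P \right)} = - 16 P^{3}$ ($G{\left(P \right)} = - 8 P P \left(P + P\right) = - 8 P^{2} \cdot 2 P = - 8 \cdot 2 P^{3} = - 16 P^{3}$)
$\frac{1}{M{\left(-31 \right)} + G{\left(f{\left(2 \right)} \right)}} = \frac{1}{2 \left(-31\right) \left(-3 - 31\right) - 16 \cdot 5^{3}} = \frac{1}{2 \left(-31\right) \left(-34\right) - 2000} = \frac{1}{2108 - 2000} = \frac{1}{108}$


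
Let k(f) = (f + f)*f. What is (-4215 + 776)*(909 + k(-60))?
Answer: -27886851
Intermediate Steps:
k(f) = 2*f² (k(f) = (2*f)*f = 2*f²)
(-4215 + 776)*(909 + k(-60)) = (-4215 + 776)*(909 + 2*(-60)²) = -3439*(909 + 2*3600) = -3439*(909 + 7200) = -3439*8109 = -27886851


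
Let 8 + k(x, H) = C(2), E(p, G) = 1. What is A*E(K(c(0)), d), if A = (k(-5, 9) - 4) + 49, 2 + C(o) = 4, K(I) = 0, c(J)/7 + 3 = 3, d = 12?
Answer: 39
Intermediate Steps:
c(J) = 0 (c(J) = -21 + 7*3 = -21 + 21 = 0)
C(o) = 2 (C(o) = -2 + 4 = 2)
k(x, H) = -6 (k(x, H) = -8 + 2 = -6)
A = 39 (A = (-6 - 4) + 49 = -10 + 49 = 39)
A*E(K(c(0)), d) = 39*1 = 39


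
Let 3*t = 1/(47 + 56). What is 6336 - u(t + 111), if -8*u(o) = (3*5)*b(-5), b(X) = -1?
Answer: 50673/8 ≈ 6334.1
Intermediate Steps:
t = 1/309 (t = 1/(3*(47 + 56)) = (⅓)/103 = (⅓)*(1/103) = 1/309 ≈ 0.0032362)
u(o) = 15/8 (u(o) = -3*5*(-1)/8 = -15*(-1)/8 = -⅛*(-15) = 15/8)
6336 - u(t + 111) = 6336 - 1*15/8 = 6336 - 15/8 = 50673/8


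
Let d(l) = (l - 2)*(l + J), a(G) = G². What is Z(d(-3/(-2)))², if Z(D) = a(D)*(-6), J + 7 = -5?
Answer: 1750329/64 ≈ 27349.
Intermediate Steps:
J = -12 (J = -7 - 5 = -12)
d(l) = (-12 + l)*(-2 + l) (d(l) = (l - 2)*(l - 12) = (-2 + l)*(-12 + l) = (-12 + l)*(-2 + l))
Z(D) = -6*D² (Z(D) = D²*(-6) = -6*D²)
Z(d(-3/(-2)))² = (-6*(24 + (-3/(-2))² - (-42)/(-2))²)² = (-6*(24 + (-3*(-½))² - (-42)*(-1)/2)²)² = (-6*(24 + (3/2)² - 14*3/2)²)² = (-6*(24 + 9/4 - 21)²)² = (-6*(21/4)²)² = (-6*441/16)² = (-1323/8)² = 1750329/64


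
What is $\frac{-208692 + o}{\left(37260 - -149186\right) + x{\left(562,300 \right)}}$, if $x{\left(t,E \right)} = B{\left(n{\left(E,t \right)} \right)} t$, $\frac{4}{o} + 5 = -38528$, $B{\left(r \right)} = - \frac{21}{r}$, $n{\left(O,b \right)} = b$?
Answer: $- \frac{1608305768}{1436702905} \approx -1.1194$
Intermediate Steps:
$o = - \frac{4}{38533}$ ($o = \frac{4}{-5 - 38528} = \frac{4}{-38533} = 4 \left(- \frac{1}{38533}\right) = - \frac{4}{38533} \approx -0.00010381$)
$x{\left(t,E \right)} = -21$ ($x{\left(t,E \right)} = - \frac{21}{t} t = -21$)
$\frac{-208692 + o}{\left(37260 - -149186\right) + x{\left(562,300 \right)}} = \frac{-208692 - \frac{4}{38533}}{\left(37260 - -149186\right) - 21} = - \frac{8041528840}{38533 \left(\left(37260 + 149186\right) - 21\right)} = - \frac{8041528840}{38533 \left(186446 - 21\right)} = - \frac{8041528840}{38533 \cdot 186425} = \left(- \frac{8041528840}{38533}\right) \frac{1}{186425} = - \frac{1608305768}{1436702905}$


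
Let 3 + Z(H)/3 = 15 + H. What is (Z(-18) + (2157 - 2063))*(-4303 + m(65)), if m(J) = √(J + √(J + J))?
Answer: -327028 + 76*√(65 + √130) ≈ -3.2636e+5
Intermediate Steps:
m(J) = √(J + √2*√J) (m(J) = √(J + √(2*J)) = √(J + √2*√J))
Z(H) = 36 + 3*H (Z(H) = -9 + 3*(15 + H) = -9 + (45 + 3*H) = 36 + 3*H)
(Z(-18) + (2157 - 2063))*(-4303 + m(65)) = ((36 + 3*(-18)) + (2157 - 2063))*(-4303 + √(65 + √2*√65)) = ((36 - 54) + 94)*(-4303 + √(65 + √130)) = (-18 + 94)*(-4303 + √(65 + √130)) = 76*(-4303 + √(65 + √130)) = -327028 + 76*√(65 + √130)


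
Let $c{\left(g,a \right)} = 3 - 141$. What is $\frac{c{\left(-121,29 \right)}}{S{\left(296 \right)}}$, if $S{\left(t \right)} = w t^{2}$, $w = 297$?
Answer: $- \frac{23}{4336992} \approx -5.3032 \cdot 10^{-6}$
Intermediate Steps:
$c{\left(g,a \right)} = -138$ ($c{\left(g,a \right)} = 3 - 141 = -138$)
$S{\left(t \right)} = 297 t^{2}$
$\frac{c{\left(-121,29 \right)}}{S{\left(296 \right)}} = - \frac{138}{297 \cdot 296^{2}} = - \frac{138}{297 \cdot 87616} = - \frac{138}{26021952} = \left(-138\right) \frac{1}{26021952} = - \frac{23}{4336992}$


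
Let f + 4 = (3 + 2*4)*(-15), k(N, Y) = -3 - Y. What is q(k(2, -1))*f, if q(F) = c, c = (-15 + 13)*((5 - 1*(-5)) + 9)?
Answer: 6422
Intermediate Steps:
c = -38 (c = -2*((5 + 5) + 9) = -2*(10 + 9) = -2*19 = -38)
q(F) = -38
f = -169 (f = -4 + (3 + 2*4)*(-15) = -4 + (3 + 8)*(-15) = -4 + 11*(-15) = -4 - 165 = -169)
q(k(2, -1))*f = -38*(-169) = 6422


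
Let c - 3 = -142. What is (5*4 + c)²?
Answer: 14161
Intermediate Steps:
c = -139 (c = 3 - 142 = -139)
(5*4 + c)² = (5*4 - 139)² = (20 - 139)² = (-119)² = 14161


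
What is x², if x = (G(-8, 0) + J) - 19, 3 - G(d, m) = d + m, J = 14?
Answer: 36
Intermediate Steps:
G(d, m) = 3 - d - m (G(d, m) = 3 - (d + m) = 3 + (-d - m) = 3 - d - m)
x = 6 (x = ((3 - 1*(-8) - 1*0) + 14) - 19 = ((3 + 8 + 0) + 14) - 19 = (11 + 14) - 19 = 25 - 19 = 6)
x² = 6² = 36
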